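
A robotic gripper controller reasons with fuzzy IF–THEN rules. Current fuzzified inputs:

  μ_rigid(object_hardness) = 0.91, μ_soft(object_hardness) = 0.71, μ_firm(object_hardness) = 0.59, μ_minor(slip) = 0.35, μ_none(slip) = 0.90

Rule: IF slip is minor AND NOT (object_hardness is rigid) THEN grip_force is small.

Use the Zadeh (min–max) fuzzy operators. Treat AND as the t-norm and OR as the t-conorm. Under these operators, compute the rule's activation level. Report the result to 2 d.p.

0.09

firing strength: minor=0.35, ¬rigid=1−0.91=0.09; AND[min(a, b)] → w = 0.09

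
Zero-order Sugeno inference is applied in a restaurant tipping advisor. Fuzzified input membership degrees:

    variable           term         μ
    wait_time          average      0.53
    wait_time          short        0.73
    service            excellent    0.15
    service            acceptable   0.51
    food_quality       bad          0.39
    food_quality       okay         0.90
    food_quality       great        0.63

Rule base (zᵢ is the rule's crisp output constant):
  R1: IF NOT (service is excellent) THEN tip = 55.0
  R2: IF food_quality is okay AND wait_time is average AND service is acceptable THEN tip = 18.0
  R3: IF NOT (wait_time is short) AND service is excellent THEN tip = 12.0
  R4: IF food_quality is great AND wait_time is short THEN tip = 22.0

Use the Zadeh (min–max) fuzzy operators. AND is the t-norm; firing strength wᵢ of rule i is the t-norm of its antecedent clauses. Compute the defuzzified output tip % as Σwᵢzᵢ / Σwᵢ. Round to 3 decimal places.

33.453

R1 (z=55.0): ¬excellent=1−0.15=0.85 → w = 0.85
R2 (z=18.0): okay=0.90, average=0.53, acceptable=0.51; AND[min(a, b)] → w = 0.51
R3 (z=12.0): ¬short=1−0.73=0.27, excellent=0.15; AND[min(a, b)] → w = 0.15
R4 (z=22.0): great=0.63, short=0.73; AND[min(a, b)] → w = 0.63
Weighted average = (0.85·55.0 + 0.51·18.0 + 0.15·12.0 + 0.63·22.0) / (0.85 + 0.51 + 0.15 + 0.63)
  = 71.5900 / 2.1400 = 33.453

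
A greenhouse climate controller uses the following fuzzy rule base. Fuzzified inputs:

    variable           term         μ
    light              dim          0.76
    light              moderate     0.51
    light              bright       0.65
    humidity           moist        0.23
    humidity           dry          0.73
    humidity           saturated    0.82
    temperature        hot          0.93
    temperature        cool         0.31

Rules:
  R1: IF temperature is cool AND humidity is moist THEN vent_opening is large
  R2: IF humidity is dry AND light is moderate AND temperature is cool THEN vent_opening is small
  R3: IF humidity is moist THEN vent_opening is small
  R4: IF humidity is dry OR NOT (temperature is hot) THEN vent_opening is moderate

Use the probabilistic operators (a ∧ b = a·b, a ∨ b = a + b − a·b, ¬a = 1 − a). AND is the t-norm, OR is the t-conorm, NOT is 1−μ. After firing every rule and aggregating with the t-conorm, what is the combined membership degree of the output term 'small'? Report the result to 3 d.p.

R1: cool=0.31, moist=0.23; AND[a·b] → w = 0.0713
R2: dry=0.73, moderate=0.51, cool=0.31; AND[a·b] → w = 0.1154
R3: moist=0.23 → w = 0.2300
R4: dry=0.73, ¬hot=1−0.93=0.07; OR[a + b − a·b] → w = 0.7489
Rules with consequent 'small': {R2, R3} → strengths 0.1154, 0.2300
Aggregate via t-conorm [a + b − a·b]: 0.3189

0.319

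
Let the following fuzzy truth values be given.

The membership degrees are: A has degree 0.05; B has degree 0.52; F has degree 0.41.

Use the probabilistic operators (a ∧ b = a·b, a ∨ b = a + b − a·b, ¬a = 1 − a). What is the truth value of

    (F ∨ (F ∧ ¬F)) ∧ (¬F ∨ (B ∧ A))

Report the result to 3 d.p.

¬F = 1 − 0.4100 = 0.5900
F ∧ ¬F = a·b on (0.4100, 0.5900) = 0.2419
F ∨ (F ∧ ¬F) = a + b − a·b on (0.4100, 0.2419) = 0.5527
¬F = 1 − 0.4100 = 0.5900
B ∧ A = a·b on (0.5200, 0.0500) = 0.0260
¬F ∨ (B ∧ A) = a + b − a·b on (0.5900, 0.0260) = 0.6007
(F ∨ (F ∧ ¬F)) ∧ (¬F ∨ (B ∧ A)) = a·b on (0.5527, 0.6007) = 0.3320

0.332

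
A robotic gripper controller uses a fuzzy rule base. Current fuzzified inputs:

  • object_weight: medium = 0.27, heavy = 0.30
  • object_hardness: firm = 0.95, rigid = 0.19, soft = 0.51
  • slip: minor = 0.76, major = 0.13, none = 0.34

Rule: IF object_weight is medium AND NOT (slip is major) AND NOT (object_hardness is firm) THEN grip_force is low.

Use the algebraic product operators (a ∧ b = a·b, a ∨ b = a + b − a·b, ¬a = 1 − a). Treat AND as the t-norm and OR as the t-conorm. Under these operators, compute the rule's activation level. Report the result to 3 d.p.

firing strength: medium=0.27, ¬major=1−0.13=0.87, ¬firm=1−0.95=0.05; AND[a·b] → w = 0.0117

0.012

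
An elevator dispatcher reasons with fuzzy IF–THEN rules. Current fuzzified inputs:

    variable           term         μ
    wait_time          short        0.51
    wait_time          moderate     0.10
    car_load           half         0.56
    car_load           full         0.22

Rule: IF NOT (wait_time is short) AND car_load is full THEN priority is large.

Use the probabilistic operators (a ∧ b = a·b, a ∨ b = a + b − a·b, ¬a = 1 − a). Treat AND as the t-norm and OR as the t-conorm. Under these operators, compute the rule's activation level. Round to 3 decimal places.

firing strength: ¬short=1−0.51=0.49, full=0.22; AND[a·b] → w = 0.1078

0.108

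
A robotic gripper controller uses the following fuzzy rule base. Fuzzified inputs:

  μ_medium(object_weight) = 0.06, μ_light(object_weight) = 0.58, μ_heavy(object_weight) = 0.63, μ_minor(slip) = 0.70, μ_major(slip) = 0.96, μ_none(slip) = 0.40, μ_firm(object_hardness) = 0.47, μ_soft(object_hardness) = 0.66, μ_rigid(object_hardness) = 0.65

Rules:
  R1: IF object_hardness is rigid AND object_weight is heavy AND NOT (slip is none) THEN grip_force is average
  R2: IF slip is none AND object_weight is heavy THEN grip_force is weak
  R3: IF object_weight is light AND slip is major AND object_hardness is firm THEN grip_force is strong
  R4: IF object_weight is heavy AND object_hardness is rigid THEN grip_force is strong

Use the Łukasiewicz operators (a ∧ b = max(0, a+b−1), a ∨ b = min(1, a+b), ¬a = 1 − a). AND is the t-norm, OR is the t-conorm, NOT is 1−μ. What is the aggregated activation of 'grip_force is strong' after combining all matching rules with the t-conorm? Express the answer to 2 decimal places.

0.29

R1: rigid=0.65, heavy=0.63, ¬none=1−0.40=0.60; AND[max(0, a+b−1)] → w = 0.00
R2: none=0.40, heavy=0.63; AND[max(0, a+b−1)] → w = 0.03
R3: light=0.58, major=0.96, firm=0.47; AND[max(0, a+b−1)] → w = 0.01
R4: heavy=0.63, rigid=0.65; AND[max(0, a+b−1)] → w = 0.28
Rules with consequent 'strong': {R3, R4} → strengths 0.01, 0.28
Aggregate via t-conorm [min(1, a+b)]: 0.29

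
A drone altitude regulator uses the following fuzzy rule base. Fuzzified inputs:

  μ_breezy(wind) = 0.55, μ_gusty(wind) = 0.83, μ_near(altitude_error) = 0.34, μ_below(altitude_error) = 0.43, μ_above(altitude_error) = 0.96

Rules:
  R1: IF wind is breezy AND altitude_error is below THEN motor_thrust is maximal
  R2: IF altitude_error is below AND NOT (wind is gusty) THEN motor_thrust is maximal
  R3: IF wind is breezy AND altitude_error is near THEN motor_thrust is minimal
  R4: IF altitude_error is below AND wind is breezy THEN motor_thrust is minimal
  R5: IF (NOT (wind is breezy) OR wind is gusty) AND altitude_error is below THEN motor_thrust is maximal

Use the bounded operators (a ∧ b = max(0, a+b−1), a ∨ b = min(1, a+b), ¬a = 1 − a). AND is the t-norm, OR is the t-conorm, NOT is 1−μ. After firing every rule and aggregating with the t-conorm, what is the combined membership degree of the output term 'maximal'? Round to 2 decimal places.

R1: breezy=0.55, below=0.43; AND[max(0, a+b−1)] → w = 0.00
R2: below=0.43, ¬gusty=1−0.83=0.17; AND[max(0, a+b−1)] → w = 0.00
R3: breezy=0.55, near=0.34; AND[max(0, a+b−1)] → w = 0.00
R4: below=0.43, breezy=0.55; AND[max(0, a+b−1)] → w = 0.00
R5: (¬breezy=1−0.55=0.45 OR gusty=0.83) = 1.00; AND[max(0, a+b−1)] with below=0.43 → w = 0.43
Rules with consequent 'maximal': {R1, R2, R5} → strengths 0.00, 0.00, 0.43
Aggregate via t-conorm [min(1, a+b)]: 0.43

0.43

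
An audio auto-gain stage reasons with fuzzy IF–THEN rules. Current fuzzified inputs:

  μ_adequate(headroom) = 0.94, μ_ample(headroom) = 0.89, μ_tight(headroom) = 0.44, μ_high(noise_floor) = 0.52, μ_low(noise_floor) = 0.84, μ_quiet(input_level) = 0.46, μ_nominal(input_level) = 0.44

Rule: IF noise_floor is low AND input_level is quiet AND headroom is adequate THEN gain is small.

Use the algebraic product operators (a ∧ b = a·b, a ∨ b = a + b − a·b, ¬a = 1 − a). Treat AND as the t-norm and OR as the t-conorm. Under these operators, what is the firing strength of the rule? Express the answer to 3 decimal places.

0.363

firing strength: low=0.84, quiet=0.46, adequate=0.94; AND[a·b] → w = 0.3632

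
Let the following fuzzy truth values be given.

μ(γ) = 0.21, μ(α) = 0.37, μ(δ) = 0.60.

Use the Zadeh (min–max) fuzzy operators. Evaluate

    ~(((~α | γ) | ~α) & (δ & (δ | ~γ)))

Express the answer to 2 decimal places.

0.40

~α = 1 − 0.37 = 0.63
~α | γ = max(a, b) on (0.63, 0.21) = 0.63
~α = 1 − 0.37 = 0.63
(~α | γ) | ~α = max(a, b) on (0.63, 0.63) = 0.63
~γ = 1 − 0.21 = 0.79
δ | ~γ = max(a, b) on (0.60, 0.79) = 0.79
δ & (δ | ~γ) = min(a, b) on (0.60, 0.79) = 0.60
((~α | γ) | ~α) & (δ & (δ | ~γ)) = min(a, b) on (0.63, 0.60) = 0.60
~(((~α | γ) | ~α) & (δ & (δ | ~γ))) = 1 − 0.60 = 0.40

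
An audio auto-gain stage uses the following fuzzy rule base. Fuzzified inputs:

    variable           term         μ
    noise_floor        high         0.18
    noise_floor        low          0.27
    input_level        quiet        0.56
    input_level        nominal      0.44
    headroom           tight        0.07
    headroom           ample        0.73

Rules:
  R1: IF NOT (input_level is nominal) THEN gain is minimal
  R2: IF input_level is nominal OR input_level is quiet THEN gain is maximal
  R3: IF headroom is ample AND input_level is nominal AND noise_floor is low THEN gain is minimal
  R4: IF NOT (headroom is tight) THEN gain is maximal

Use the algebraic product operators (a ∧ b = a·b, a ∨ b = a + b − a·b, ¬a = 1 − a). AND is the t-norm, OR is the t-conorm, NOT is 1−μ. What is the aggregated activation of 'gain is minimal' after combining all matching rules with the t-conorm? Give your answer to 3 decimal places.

0.598

R1: ¬nominal=1−0.44=0.56 → w = 0.5600
R2: nominal=0.44, quiet=0.56; OR[a + b − a·b] → w = 0.7536
R3: ample=0.73, nominal=0.44, low=0.27; AND[a·b] → w = 0.0867
R4: ¬tight=1−0.07=0.93 → w = 0.9300
Rules with consequent 'minimal': {R1, R3} → strengths 0.5600, 0.0867
Aggregate via t-conorm [a + b − a·b]: 0.5982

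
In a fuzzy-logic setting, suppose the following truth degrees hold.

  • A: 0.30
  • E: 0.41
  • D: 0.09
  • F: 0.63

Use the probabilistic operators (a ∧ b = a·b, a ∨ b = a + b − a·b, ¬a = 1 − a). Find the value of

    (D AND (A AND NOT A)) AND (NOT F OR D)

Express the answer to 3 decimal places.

0.008

NOT A = 1 − 0.3000 = 0.7000
A AND NOT A = a·b on (0.3000, 0.7000) = 0.2100
D AND (A AND NOT A) = a·b on (0.0900, 0.2100) = 0.0189
NOT F = 1 − 0.6300 = 0.3700
NOT F OR D = a + b − a·b on (0.3700, 0.0900) = 0.4267
(D AND (A AND NOT A)) AND (NOT F OR D) = a·b on (0.0189, 0.4267) = 0.0081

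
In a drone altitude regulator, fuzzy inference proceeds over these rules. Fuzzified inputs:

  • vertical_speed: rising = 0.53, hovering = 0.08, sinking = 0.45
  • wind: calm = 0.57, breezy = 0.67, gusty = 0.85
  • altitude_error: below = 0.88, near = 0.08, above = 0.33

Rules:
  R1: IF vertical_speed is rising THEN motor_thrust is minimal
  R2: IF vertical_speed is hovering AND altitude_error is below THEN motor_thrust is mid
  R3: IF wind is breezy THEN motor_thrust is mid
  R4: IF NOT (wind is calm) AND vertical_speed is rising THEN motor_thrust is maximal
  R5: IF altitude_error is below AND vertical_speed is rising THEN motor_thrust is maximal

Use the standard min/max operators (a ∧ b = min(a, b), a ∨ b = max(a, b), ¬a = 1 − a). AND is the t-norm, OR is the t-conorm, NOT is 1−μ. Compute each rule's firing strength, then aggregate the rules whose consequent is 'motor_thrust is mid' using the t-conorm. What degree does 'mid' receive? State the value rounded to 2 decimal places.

0.67

R1: rising=0.53 → w = 0.53
R2: hovering=0.08, below=0.88; AND[min(a, b)] → w = 0.08
R3: breezy=0.67 → w = 0.67
R4: ¬calm=1−0.57=0.43, rising=0.53; AND[min(a, b)] → w = 0.43
R5: below=0.88, rising=0.53; AND[min(a, b)] → w = 0.53
Rules with consequent 'mid': {R2, R3} → strengths 0.08, 0.67
Aggregate via t-conorm [max(a, b)]: 0.67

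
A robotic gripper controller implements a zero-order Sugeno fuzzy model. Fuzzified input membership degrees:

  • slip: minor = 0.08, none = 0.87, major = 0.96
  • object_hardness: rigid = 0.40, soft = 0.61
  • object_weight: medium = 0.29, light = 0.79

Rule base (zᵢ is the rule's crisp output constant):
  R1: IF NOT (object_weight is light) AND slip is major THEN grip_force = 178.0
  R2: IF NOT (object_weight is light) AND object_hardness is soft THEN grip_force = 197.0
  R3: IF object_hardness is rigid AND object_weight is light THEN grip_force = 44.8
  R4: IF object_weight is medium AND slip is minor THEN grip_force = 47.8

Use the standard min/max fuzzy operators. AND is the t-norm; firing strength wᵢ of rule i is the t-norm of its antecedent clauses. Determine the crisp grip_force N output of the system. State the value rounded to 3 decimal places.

111.660

R1 (z=178.0): ¬light=1−0.79=0.21, major=0.96; AND[min(a, b)] → w = 0.21
R2 (z=197.0): ¬light=1−0.79=0.21, soft=0.61; AND[min(a, b)] → w = 0.21
R3 (z=44.8): rigid=0.40, light=0.79; AND[min(a, b)] → w = 0.40
R4 (z=47.8): medium=0.29, minor=0.08; AND[min(a, b)] → w = 0.08
Weighted average = (0.21·178.0 + 0.21·197.0 + 0.40·44.8 + 0.08·47.8) / (0.21 + 0.21 + 0.40 + 0.08)
  = 100.4940 / 0.9000 = 111.660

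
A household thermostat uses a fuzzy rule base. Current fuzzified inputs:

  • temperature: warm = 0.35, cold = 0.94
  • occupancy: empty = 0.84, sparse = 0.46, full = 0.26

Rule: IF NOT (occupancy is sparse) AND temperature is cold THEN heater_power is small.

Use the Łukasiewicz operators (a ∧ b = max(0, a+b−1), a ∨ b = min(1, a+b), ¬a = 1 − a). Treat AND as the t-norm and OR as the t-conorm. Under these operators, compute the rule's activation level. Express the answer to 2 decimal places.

0.48

firing strength: ¬sparse=1−0.46=0.54, cold=0.94; AND[max(0, a+b−1)] → w = 0.48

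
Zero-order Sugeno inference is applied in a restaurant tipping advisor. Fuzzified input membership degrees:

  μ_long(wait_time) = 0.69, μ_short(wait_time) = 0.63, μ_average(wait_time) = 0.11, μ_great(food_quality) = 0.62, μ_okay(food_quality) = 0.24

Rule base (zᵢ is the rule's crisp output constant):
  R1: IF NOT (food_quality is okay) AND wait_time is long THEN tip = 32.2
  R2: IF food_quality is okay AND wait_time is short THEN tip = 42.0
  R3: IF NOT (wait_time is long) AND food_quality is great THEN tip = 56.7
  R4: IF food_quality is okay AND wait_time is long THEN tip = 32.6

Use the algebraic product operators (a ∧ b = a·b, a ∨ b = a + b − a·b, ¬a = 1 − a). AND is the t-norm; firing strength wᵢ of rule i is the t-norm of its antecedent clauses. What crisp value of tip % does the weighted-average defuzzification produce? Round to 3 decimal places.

38.255

R1 (z=32.2): ¬okay=1−0.24=0.76, long=0.69; AND[a·b] → w = 0.5244
R2 (z=42.0): okay=0.24, short=0.63; AND[a·b] → w = 0.1512
R3 (z=56.7): ¬long=1−0.69=0.31, great=0.62; AND[a·b] → w = 0.1922
R4 (z=32.6): okay=0.24, long=0.69; AND[a·b] → w = 0.1656
Weighted average = (0.5244·32.2 + 0.1512·42.0 + 0.1922·56.7 + 0.1656·32.6) / (0.5244 + 0.1512 + 0.1922 + 0.1656)
  = 39.5324 / 1.0334 = 38.255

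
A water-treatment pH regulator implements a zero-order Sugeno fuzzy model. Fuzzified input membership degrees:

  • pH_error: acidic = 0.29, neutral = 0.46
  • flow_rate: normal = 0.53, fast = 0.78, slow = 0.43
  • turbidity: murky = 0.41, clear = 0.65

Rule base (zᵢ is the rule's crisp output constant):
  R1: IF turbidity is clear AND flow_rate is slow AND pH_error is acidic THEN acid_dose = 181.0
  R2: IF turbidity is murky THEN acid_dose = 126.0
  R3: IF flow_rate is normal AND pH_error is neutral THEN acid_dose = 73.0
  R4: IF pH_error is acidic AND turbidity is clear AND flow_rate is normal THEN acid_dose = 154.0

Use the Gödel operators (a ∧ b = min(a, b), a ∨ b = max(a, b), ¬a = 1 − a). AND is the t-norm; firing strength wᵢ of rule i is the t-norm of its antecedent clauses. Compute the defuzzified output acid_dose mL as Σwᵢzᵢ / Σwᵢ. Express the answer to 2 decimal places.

R1 (z=181.0): clear=0.65, slow=0.43, acidic=0.29; AND[min(a, b)] → w = 0.29
R2 (z=126.0): murky=0.41 → w = 0.41
R3 (z=73.0): normal=0.53, neutral=0.46; AND[min(a, b)] → w = 0.46
R4 (z=154.0): acidic=0.29, clear=0.65, normal=0.53; AND[min(a, b)] → w = 0.29
Weighted average = (0.29·181.0 + 0.41·126.0 + 0.46·73.0 + 0.29·154.0) / (0.29 + 0.41 + 0.46 + 0.29)
  = 182.3900 / 1.4500 = 125.79

125.79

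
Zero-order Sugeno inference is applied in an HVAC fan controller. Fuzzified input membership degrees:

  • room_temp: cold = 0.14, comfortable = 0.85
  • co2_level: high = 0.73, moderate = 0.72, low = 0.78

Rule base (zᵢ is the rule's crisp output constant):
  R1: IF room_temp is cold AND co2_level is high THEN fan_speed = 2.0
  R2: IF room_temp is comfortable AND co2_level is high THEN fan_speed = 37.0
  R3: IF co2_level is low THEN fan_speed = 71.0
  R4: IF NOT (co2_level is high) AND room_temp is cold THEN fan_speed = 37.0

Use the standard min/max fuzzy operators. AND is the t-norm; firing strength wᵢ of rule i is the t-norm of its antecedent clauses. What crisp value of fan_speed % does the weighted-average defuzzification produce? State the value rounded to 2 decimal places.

49.08

R1 (z=2.0): cold=0.14, high=0.73; AND[min(a, b)] → w = 0.14
R2 (z=37.0): comfortable=0.85, high=0.73; AND[min(a, b)] → w = 0.73
R3 (z=71.0): low=0.78 → w = 0.78
R4 (z=37.0): ¬high=1−0.73=0.27, cold=0.14; AND[min(a, b)] → w = 0.14
Weighted average = (0.14·2.0 + 0.73·37.0 + 0.78·71.0 + 0.14·37.0) / (0.14 + 0.73 + 0.78 + 0.14)
  = 87.8500 / 1.7900 = 49.08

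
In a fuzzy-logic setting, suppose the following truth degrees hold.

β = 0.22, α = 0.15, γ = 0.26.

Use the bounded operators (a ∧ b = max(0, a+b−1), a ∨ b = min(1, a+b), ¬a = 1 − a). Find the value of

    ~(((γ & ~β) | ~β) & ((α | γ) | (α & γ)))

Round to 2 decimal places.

0.77

~β = 1 − 0.22 = 0.78
γ & ~β = max(0, a+b−1) on (0.26, 0.78) = 0.04
~β = 1 − 0.22 = 0.78
(γ & ~β) | ~β = min(1, a+b) on (0.04, 0.78) = 0.82
α | γ = min(1, a+b) on (0.15, 0.26) = 0.41
α & γ = max(0, a+b−1) on (0.15, 0.26) = 0.00
(α | γ) | (α & γ) = min(1, a+b) on (0.41, 0.00) = 0.41
((γ & ~β) | ~β) & ((α | γ) | (α & γ)) = max(0, a+b−1) on (0.82, 0.41) = 0.23
~(((γ & ~β) | ~β) & ((α | γ) | (α & γ))) = 1 − 0.23 = 0.77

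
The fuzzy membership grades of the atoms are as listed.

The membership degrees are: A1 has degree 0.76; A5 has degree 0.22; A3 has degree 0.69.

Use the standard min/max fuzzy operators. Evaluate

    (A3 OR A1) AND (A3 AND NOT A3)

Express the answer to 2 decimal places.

A3 OR A1 = max(a, b) on (0.69, 0.76) = 0.76
NOT A3 = 1 − 0.69 = 0.31
A3 AND NOT A3 = min(a, b) on (0.69, 0.31) = 0.31
(A3 OR A1) AND (A3 AND NOT A3) = min(a, b) on (0.76, 0.31) = 0.31

0.31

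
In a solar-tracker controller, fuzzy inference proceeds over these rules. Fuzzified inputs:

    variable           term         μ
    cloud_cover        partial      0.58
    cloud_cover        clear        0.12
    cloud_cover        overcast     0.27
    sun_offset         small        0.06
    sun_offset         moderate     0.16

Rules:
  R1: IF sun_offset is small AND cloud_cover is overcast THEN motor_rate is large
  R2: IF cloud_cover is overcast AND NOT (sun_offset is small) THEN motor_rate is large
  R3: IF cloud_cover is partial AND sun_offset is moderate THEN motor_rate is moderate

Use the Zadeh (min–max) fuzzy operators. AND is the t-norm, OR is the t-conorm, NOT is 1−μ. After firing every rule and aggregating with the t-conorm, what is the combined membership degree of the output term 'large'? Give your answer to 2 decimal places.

R1: small=0.06, overcast=0.27; AND[min(a, b)] → w = 0.06
R2: overcast=0.27, ¬small=1−0.06=0.94; AND[min(a, b)] → w = 0.27
R3: partial=0.58, moderate=0.16; AND[min(a, b)] → w = 0.16
Rules with consequent 'large': {R1, R2} → strengths 0.06, 0.27
Aggregate via t-conorm [max(a, b)]: 0.27

0.27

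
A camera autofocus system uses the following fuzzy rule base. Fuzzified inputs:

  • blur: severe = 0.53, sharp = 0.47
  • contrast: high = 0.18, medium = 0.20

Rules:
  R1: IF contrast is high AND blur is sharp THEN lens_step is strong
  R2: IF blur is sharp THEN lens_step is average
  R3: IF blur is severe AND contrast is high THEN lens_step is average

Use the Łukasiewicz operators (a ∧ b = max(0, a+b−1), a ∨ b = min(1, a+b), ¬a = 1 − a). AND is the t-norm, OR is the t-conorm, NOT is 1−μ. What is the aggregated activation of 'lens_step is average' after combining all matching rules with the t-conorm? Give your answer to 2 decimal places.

R1: high=0.18, sharp=0.47; AND[max(0, a+b−1)] → w = 0.00
R2: sharp=0.47 → w = 0.47
R3: severe=0.53, high=0.18; AND[max(0, a+b−1)] → w = 0.00
Rules with consequent 'average': {R2, R3} → strengths 0.47, 0.00
Aggregate via t-conorm [min(1, a+b)]: 0.47

0.47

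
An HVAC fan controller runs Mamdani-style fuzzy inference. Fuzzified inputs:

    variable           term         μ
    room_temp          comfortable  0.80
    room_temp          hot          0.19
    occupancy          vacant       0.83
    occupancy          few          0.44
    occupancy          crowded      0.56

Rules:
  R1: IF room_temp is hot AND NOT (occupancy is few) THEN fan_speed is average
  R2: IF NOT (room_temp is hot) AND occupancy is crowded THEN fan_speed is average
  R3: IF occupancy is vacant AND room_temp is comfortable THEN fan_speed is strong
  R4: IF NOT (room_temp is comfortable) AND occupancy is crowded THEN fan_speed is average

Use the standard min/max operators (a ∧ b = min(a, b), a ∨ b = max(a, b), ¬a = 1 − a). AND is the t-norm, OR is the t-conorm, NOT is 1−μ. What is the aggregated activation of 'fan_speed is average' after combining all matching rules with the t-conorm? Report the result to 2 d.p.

0.56

R1: hot=0.19, ¬few=1−0.44=0.56; AND[min(a, b)] → w = 0.19
R2: ¬hot=1−0.19=0.81, crowded=0.56; AND[min(a, b)] → w = 0.56
R3: vacant=0.83, comfortable=0.80; AND[min(a, b)] → w = 0.80
R4: ¬comfortable=1−0.80=0.20, crowded=0.56; AND[min(a, b)] → w = 0.20
Rules with consequent 'average': {R1, R2, R4} → strengths 0.19, 0.56, 0.20
Aggregate via t-conorm [max(a, b)]: 0.56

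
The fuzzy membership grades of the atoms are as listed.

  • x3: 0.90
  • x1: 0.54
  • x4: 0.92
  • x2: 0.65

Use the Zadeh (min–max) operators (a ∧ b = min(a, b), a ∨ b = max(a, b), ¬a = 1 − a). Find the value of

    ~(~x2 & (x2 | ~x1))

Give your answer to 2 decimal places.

~x2 = 1 − 0.65 = 0.35
~x1 = 1 − 0.54 = 0.46
x2 | ~x1 = max(a, b) on (0.65, 0.46) = 0.65
~x2 & (x2 | ~x1) = min(a, b) on (0.35, 0.65) = 0.35
~(~x2 & (x2 | ~x1)) = 1 − 0.35 = 0.65

0.65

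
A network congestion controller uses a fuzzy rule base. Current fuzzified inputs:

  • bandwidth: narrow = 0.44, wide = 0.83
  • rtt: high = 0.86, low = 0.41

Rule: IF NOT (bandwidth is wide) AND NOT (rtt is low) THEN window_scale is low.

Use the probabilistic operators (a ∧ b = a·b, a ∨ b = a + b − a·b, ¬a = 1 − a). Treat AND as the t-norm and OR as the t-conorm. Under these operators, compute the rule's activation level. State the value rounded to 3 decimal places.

0.100

firing strength: ¬wide=1−0.83=0.17, ¬low=1−0.41=0.59; AND[a·b] → w = 0.1003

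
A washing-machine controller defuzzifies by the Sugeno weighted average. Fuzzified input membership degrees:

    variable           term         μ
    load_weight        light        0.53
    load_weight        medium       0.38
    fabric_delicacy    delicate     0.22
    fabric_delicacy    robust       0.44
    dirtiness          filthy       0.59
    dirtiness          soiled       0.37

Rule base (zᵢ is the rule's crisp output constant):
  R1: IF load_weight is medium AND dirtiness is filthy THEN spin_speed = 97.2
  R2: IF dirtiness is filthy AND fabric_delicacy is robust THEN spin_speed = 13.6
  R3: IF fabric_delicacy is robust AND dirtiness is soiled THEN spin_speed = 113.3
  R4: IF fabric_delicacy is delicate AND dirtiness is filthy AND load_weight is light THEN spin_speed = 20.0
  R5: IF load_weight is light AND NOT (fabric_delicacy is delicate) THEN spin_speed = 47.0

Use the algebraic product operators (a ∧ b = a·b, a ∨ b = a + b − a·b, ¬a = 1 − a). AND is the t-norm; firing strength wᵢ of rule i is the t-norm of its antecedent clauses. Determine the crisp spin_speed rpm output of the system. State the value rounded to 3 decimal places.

R1 (z=97.2): medium=0.38, filthy=0.59; AND[a·b] → w = 0.2242
R2 (z=13.6): filthy=0.59, robust=0.44; AND[a·b] → w = 0.2596
R3 (z=113.3): robust=0.44, soiled=0.37; AND[a·b] → w = 0.1628
R4 (z=20.0): delicate=0.22, filthy=0.59, light=0.53; AND[a·b] → w = 0.0688
R5 (z=47.0): light=0.53, ¬delicate=1−0.22=0.78; AND[a·b] → w = 0.4134
Weighted average = (0.2242·97.2 + 0.2596·13.6 + 0.1628·113.3 + 0.0688·20.0 + 0.4134·47.0) / (0.2242 + 0.2596 + 0.1628 + 0.0688 + 0.4134)
  = 64.5737 / 1.1288 = 57.206

57.206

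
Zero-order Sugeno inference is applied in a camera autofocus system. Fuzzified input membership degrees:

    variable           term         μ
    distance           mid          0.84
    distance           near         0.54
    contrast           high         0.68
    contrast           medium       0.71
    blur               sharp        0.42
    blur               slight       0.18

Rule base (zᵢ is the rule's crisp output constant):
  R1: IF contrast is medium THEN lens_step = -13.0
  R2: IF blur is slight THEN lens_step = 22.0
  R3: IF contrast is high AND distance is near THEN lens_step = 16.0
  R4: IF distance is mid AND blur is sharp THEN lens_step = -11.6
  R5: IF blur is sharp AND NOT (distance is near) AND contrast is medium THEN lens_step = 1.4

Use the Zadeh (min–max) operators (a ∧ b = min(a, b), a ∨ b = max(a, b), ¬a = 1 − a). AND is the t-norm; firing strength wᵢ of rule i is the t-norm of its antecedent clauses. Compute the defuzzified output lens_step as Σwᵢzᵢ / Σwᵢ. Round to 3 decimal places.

-0.403

R1 (z=-13.0): medium=0.71 → w = 0.71
R2 (z=22.0): slight=0.18 → w = 0.18
R3 (z=16.0): high=0.68, near=0.54; AND[min(a, b)] → w = 0.54
R4 (z=-11.6): mid=0.84, sharp=0.42; AND[min(a, b)] → w = 0.42
R5 (z=1.4): sharp=0.42, ¬near=1−0.54=0.46, medium=0.71; AND[min(a, b)] → w = 0.42
Weighted average = (0.71·-13.0 + 0.18·22.0 + 0.54·16.0 + 0.42·-11.6 + 0.42·1.4) / (0.71 + 0.18 + 0.54 + 0.42 + 0.42)
  = -0.9140 / 2.2700 = -0.403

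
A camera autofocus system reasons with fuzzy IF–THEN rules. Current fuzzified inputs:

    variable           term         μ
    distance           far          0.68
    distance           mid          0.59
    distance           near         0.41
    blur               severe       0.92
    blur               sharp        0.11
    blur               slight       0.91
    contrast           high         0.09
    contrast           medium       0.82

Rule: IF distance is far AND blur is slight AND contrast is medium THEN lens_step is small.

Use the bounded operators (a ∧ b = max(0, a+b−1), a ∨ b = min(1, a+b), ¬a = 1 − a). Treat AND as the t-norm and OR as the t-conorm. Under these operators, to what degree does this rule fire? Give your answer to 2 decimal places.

0.41

firing strength: far=0.68, slight=0.91, medium=0.82; AND[max(0, a+b−1)] → w = 0.41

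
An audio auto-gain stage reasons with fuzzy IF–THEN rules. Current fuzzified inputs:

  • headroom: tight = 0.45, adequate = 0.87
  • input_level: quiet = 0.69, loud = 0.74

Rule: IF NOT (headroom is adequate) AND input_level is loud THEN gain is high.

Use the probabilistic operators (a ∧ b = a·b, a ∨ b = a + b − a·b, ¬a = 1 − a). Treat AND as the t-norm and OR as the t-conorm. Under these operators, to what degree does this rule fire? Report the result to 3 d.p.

firing strength: ¬adequate=1−0.87=0.13, loud=0.74; AND[a·b] → w = 0.0962

0.096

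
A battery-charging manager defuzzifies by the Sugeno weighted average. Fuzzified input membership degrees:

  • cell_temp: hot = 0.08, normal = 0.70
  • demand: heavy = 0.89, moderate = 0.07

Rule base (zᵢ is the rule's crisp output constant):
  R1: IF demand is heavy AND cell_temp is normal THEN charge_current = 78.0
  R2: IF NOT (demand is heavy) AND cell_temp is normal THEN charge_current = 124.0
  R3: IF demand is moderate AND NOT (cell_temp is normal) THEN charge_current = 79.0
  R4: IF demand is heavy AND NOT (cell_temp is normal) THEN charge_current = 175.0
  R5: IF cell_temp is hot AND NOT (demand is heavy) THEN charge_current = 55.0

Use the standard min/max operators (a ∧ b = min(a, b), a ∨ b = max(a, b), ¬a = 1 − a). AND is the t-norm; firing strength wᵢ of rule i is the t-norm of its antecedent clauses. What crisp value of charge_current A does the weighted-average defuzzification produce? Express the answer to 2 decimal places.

R1 (z=78.0): heavy=0.89, normal=0.70; AND[min(a, b)] → w = 0.70
R2 (z=124.0): ¬heavy=1−0.89=0.11, normal=0.70; AND[min(a, b)] → w = 0.11
R3 (z=79.0): moderate=0.07, ¬normal=1−0.70=0.30; AND[min(a, b)] → w = 0.07
R4 (z=175.0): heavy=0.89, ¬normal=1−0.70=0.30; AND[min(a, b)] → w = 0.30
R5 (z=55.0): hot=0.08, ¬heavy=1−0.89=0.11; AND[min(a, b)] → w = 0.08
Weighted average = (0.70·78.0 + 0.11·124.0 + 0.07·79.0 + 0.30·175.0 + 0.08·55.0) / (0.70 + 0.11 + 0.07 + 0.30 + 0.08)
  = 130.6700 / 1.2600 = 103.71

103.71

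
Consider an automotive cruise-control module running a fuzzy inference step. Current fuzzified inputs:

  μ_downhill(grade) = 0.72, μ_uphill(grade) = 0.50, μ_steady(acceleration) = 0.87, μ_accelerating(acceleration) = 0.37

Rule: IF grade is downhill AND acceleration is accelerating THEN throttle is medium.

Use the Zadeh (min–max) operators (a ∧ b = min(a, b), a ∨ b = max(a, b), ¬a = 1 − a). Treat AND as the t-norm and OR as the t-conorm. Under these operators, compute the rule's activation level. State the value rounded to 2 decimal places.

0.37

firing strength: downhill=0.72, accelerating=0.37; AND[min(a, b)] → w = 0.37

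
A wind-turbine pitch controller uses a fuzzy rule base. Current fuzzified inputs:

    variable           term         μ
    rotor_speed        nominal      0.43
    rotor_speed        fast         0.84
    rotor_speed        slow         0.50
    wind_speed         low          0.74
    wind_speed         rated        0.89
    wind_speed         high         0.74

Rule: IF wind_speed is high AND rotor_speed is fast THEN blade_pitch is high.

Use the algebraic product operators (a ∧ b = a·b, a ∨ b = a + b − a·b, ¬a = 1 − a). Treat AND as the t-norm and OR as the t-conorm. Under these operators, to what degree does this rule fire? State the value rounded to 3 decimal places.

0.622

firing strength: high=0.74, fast=0.84; AND[a·b] → w = 0.6216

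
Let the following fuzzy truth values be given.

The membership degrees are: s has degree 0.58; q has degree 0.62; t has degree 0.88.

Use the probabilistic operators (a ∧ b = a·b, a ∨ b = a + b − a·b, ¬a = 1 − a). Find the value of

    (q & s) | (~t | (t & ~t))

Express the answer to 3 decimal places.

0.496

q & s = a·b on (0.6200, 0.5800) = 0.3596
~t = 1 − 0.8800 = 0.1200
~t = 1 − 0.8800 = 0.1200
t & ~t = a·b on (0.8800, 0.1200) = 0.1056
~t | (t & ~t) = a + b − a·b on (0.1200, 0.1056) = 0.2129
(q & s) | (~t | (t & ~t)) = a + b − a·b on (0.3596, 0.2129) = 0.4960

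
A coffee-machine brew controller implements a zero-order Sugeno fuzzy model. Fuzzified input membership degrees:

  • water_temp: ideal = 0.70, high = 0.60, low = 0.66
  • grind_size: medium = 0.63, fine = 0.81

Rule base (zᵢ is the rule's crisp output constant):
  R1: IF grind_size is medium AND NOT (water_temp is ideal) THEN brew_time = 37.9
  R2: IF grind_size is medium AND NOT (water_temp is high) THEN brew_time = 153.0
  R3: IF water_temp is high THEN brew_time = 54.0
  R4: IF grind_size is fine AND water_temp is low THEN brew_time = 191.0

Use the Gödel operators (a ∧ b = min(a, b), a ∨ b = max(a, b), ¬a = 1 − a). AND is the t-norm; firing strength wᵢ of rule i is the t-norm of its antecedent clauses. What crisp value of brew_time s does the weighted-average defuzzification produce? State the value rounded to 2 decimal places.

R1 (z=37.9): medium=0.63, ¬ideal=1−0.70=0.30; AND[min(a, b)] → w = 0.30
R2 (z=153.0): medium=0.63, ¬high=1−0.60=0.40; AND[min(a, b)] → w = 0.40
R3 (z=54.0): high=0.60 → w = 0.60
R4 (z=191.0): fine=0.81, low=0.66; AND[min(a, b)] → w = 0.66
Weighted average = (0.30·37.9 + 0.40·153.0 + 0.60·54.0 + 0.66·191.0) / (0.30 + 0.40 + 0.60 + 0.66)
  = 231.0300 / 1.9600 = 117.87

117.87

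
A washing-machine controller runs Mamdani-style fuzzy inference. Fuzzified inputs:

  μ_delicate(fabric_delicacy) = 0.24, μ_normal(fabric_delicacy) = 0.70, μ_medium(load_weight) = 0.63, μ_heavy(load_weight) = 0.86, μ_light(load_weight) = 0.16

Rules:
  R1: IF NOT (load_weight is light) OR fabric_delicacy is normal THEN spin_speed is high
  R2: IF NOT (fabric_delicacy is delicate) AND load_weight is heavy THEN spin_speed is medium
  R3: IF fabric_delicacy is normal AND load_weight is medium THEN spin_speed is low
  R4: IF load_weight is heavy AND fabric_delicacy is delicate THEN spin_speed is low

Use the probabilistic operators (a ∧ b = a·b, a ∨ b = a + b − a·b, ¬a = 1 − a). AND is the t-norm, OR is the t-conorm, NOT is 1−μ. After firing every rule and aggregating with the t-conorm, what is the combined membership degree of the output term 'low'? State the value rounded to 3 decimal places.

0.556

R1: ¬light=1−0.16=0.84, normal=0.70; OR[a + b − a·b] → w = 0.9520
R2: ¬delicate=1−0.24=0.76, heavy=0.86; AND[a·b] → w = 0.6536
R3: normal=0.70, medium=0.63; AND[a·b] → w = 0.4410
R4: heavy=0.86, delicate=0.24; AND[a·b] → w = 0.2064
Rules with consequent 'low': {R3, R4} → strengths 0.4410, 0.2064
Aggregate via t-conorm [a + b − a·b]: 0.5564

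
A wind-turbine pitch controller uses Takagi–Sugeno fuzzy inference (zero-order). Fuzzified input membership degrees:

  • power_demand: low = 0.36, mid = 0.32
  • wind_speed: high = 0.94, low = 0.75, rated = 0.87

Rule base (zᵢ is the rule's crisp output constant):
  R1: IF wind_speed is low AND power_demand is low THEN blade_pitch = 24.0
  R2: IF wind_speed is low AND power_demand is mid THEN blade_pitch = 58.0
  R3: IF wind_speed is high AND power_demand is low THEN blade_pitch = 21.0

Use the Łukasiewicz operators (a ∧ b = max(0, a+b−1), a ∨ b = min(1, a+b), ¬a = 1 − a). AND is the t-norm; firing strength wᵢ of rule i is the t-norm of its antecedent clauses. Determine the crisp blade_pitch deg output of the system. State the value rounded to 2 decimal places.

R1 (z=24.0): low=0.75, low=0.36; AND[max(0, a+b−1)] → w = 0.11
R2 (z=58.0): low=0.75, mid=0.32; AND[max(0, a+b−1)] → w = 0.07
R3 (z=21.0): high=0.94, low=0.36; AND[max(0, a+b−1)] → w = 0.30
Weighted average = (0.11·24.0 + 0.07·58.0 + 0.30·21.0) / (0.11 + 0.07 + 0.30)
  = 13.0000 / 0.4800 = 27.08

27.08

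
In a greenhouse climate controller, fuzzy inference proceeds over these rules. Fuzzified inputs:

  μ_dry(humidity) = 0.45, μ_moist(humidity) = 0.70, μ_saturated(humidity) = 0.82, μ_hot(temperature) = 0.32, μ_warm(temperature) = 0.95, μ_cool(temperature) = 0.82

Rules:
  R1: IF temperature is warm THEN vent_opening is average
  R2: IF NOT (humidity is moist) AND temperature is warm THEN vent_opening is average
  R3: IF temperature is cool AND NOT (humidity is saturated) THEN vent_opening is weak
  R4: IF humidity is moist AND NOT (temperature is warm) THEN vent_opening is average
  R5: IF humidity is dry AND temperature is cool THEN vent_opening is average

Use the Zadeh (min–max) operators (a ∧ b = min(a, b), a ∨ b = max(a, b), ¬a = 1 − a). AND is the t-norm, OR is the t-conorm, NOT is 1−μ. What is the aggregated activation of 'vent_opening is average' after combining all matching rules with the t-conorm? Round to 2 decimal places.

R1: warm=0.95 → w = 0.95
R2: ¬moist=1−0.70=0.30, warm=0.95; AND[min(a, b)] → w = 0.30
R3: cool=0.82, ¬saturated=1−0.82=0.18; AND[min(a, b)] → w = 0.18
R4: moist=0.70, ¬warm=1−0.95=0.05; AND[min(a, b)] → w = 0.05
R5: dry=0.45, cool=0.82; AND[min(a, b)] → w = 0.45
Rules with consequent 'average': {R1, R2, R4, R5} → strengths 0.95, 0.30, 0.05, 0.45
Aggregate via t-conorm [max(a, b)]: 0.95

0.95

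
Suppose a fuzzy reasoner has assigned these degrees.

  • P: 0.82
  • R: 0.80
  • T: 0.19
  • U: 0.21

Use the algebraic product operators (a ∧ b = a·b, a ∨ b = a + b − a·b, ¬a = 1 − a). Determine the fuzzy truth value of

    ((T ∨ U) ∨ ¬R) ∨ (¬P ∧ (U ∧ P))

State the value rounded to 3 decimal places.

0.504

T ∨ U = a + b − a·b on (0.1900, 0.2100) = 0.3601
¬R = 1 − 0.8000 = 0.2000
(T ∨ U) ∨ ¬R = a + b − a·b on (0.3601, 0.2000) = 0.4881
¬P = 1 − 0.8200 = 0.1800
U ∧ P = a·b on (0.2100, 0.8200) = 0.1722
¬P ∧ (U ∧ P) = a·b on (0.1800, 0.1722) = 0.0310
((T ∨ U) ∨ ¬R) ∨ (¬P ∧ (U ∧ P)) = a + b − a·b on (0.4881, 0.0310) = 0.5039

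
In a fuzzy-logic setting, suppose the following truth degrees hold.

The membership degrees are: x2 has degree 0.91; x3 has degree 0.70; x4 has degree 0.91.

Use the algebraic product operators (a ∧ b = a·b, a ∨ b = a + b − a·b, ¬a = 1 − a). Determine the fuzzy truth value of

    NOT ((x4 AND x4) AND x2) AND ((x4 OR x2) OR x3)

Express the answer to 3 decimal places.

0.246

x4 AND x4 = a·b on (0.9100, 0.9100) = 0.8281
(x4 AND x4) AND x2 = a·b on (0.8281, 0.9100) = 0.7536
NOT ((x4 AND x4) AND x2) = 1 − 0.7536 = 0.2464
x4 OR x2 = a + b − a·b on (0.9100, 0.9100) = 0.9919
(x4 OR x2) OR x3 = a + b − a·b on (0.9919, 0.7000) = 0.9976
NOT ((x4 AND x4) AND x2) AND ((x4 OR x2) OR x3) = a·b on (0.2464, 0.9976) = 0.2458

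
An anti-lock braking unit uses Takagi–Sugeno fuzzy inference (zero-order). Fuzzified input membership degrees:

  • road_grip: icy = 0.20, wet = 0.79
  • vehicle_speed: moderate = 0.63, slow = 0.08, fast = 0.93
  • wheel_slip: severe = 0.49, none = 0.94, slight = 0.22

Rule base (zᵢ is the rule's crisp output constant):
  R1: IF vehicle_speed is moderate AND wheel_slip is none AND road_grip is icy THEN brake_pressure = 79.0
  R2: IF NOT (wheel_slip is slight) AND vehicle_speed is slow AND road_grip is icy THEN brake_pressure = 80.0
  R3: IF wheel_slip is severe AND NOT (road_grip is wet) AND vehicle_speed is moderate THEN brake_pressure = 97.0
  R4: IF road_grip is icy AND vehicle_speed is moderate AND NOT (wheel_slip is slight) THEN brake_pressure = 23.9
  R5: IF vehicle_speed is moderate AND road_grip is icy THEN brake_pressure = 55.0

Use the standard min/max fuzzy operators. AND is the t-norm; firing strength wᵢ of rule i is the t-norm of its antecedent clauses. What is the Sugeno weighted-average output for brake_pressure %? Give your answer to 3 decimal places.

65.562

R1 (z=79.0): moderate=0.63, none=0.94, icy=0.20; AND[min(a, b)] → w = 0.20
R2 (z=80.0): ¬slight=1−0.22=0.78, slow=0.08, icy=0.20; AND[min(a, b)] → w = 0.08
R3 (z=97.0): severe=0.49, ¬wet=1−0.79=0.21, moderate=0.63; AND[min(a, b)] → w = 0.21
R4 (z=23.9): icy=0.20, moderate=0.63, ¬slight=1−0.22=0.78; AND[min(a, b)] → w = 0.20
R5 (z=55.0): moderate=0.63, icy=0.20; AND[min(a, b)] → w = 0.20
Weighted average = (0.20·79.0 + 0.08·80.0 + 0.21·97.0 + 0.20·23.9 + 0.20·55.0) / (0.20 + 0.08 + 0.21 + 0.20 + 0.20)
  = 58.3500 / 0.8900 = 65.562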